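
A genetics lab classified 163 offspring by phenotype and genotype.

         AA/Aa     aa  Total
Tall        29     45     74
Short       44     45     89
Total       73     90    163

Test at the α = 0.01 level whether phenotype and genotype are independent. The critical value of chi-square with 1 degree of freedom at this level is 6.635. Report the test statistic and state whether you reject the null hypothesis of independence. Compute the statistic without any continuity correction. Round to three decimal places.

Grand total N = 163.
Expected counts (row total × column total / N):
  Tall, AA/Aa: 74×73/163 = 33.1411
  Tall, aa: 74×90/163 = 40.8589
  Short, AA/Aa: 89×73/163 = 39.8589
  Short, aa: 89×90/163 = 49.1411
Contributions (O − E)²/E:
  (29 − 33.1411)²/33.1411 = 0.5174
  (45 − 40.8589)²/40.8589 = 0.4197
  (44 − 39.8589)²/39.8589 = 0.4302
  (45 − 49.1411)²/49.1411 = 0.3490
χ² = 0.5174 + 0.4197 + 0.4302 + 0.3490 = 1.716
df = (2−1)(2−1) = 1. Since 1.716 < 6.635, fail to reject the null hypothesis of independence at α = 0.01.

1.716; fail to reject H₀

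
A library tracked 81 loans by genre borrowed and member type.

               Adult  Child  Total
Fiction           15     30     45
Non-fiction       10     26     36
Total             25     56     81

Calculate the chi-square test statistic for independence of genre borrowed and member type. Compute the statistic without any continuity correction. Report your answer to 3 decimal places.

0.289

Grand total N = 81.
Expected counts (row total × column total / N):
  Fiction, Adult: 45×25/81 = 13.8889
  Fiction, Child: 45×56/81 = 31.1111
  Non-fiction, Adult: 36×25/81 = 11.1111
  Non-fiction, Child: 36×56/81 = 24.8889
Contributions (O − E)²/E:
  (15 − 13.8889)²/13.8889 = 0.0889
  (30 − 31.1111)²/31.1111 = 0.0397
  (10 − 11.1111)²/11.1111 = 0.1111
  (26 − 24.8889)²/24.8889 = 0.0496
χ² = 0.0889 + 0.0397 + 0.1111 + 0.0496 = 0.289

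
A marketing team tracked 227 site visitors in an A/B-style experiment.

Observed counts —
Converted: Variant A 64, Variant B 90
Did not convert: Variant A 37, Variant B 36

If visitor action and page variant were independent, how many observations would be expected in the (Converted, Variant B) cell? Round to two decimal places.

85.48

Row total (Converted) = 154; column total (Variant B) = 126; grand total N = 227.
Expected count = (row total × column total) / N = 154 × 126 / 227 = 85.48.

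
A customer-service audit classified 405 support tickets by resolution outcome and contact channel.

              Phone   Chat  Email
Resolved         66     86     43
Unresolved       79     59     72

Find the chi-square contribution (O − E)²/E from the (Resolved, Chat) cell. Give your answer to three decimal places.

Row total (Resolved) = 195; column total (Chat) = 145; N = 405.
Expected count E = 195 × 145 / 405 = 69.8148.
Contribution = (O − E)²/E = (86 − 69.8148)² / 69.8148 = 3.752.

3.752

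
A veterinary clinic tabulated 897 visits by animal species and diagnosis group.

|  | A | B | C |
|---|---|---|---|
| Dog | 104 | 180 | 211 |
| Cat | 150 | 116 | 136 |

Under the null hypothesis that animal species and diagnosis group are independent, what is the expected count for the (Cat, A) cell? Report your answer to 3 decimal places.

Row total (Cat) = 402; column total (A) = 254; grand total N = 897.
Expected count = (row total × column total) / N = 402 × 254 / 897 = 113.833.

113.833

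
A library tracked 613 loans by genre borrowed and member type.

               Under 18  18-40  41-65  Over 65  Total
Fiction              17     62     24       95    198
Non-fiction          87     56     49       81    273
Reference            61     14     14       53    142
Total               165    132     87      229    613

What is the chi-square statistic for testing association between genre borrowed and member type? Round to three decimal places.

Grand total N = 613.
Expected counts (row total × column total / N):
  Fiction, Under 18: 198×165/613 = 53.29527
  Fiction, 18-40: 198×132/613 = 42.63622
  Fiction, 41-65: 198×87/613 = 28.10114
  Fiction, Over 65: 198×229/613 = 73.96737
  Non-fiction, Under 18: 273×165/613 = 73.48287
  Non-fiction, 18-40: 273×132/613 = 58.78630
  Non-fiction, 41-65: 273×87/613 = 38.74551
  Non-fiction, Over 65: 273×229/613 = 101.98532
  Reference, Under 18: 142×165/613 = 38.22186
  Reference, 18-40: 142×132/613 = 30.57749
  Reference, 41-65: 142×87/613 = 20.15334
  Reference, Over 65: 142×229/613 = 53.04731
Contributions (O − E)²/E:
  (17 − 53.29527)²/53.29527 = 24.7179
  (62 − 42.63622)²/42.63622 = 8.7943
  (24 − 28.10114)²/28.10114 = 0.5985
  (95 − 73.96737)²/73.96737 = 5.9806
  (87 − 73.48287)²/73.48287 = 2.4865
  (56 − 58.78630)²/58.78630 = 0.1321
  (49 − 38.74551)²/38.74551 = 2.7140
  (81 − 101.98532)²/101.98532 = 4.3181
  (61 − 38.22186)²/38.22186 = 13.5745
  (14 − 30.57749)²/30.57749 = 8.9874
  (14 − 20.15334)²/20.15334 = 1.8788
  (53 − 53.04731)²/53.04731 = 0.0000
χ² = 24.7179 + 8.7943 + 0.5985 + 5.9806 + 2.4865 + 0.1321 + 2.7140 + 4.3181 + 13.5745 + 8.9874 + 1.8788 + 0.0000 = 74.183

74.183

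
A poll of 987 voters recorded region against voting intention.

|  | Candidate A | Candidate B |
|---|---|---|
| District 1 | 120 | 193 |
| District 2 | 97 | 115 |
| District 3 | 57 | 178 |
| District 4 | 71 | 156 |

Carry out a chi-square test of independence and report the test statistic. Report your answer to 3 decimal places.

25.635

Row totals: 313, 212, 235, 227. Column totals: 345, 642. Grand total N = 987.
Expected counts (row total × column total / N):
  District 1, Candidate A: 313×345/987 = 109.4073
  District 1, Candidate B: 313×642/987 = 203.5927
  District 2, Candidate A: 212×345/987 = 74.1033
  District 2, Candidate B: 212×642/987 = 137.8967
  District 3, Candidate A: 235×345/987 = 82.1429
  District 3, Candidate B: 235×642/987 = 152.8571
  District 4, Candidate A: 227×345/987 = 79.3465
  District 4, Candidate B: 227×642/987 = 147.6535
Contributions (O − E)²/E:
  (120 − 109.4073)²/109.4073 = 1.0256
  (193 − 203.5927)²/203.5927 = 0.5511
  (97 − 74.1033)²/74.1033 = 7.0747
  (115 − 137.8967)²/137.8967 = 3.8018
  (57 − 82.1429)²/82.1429 = 7.6959
  (178 − 152.8571)²/152.8571 = 4.1357
  (71 − 79.3465)²/79.3465 = 0.8780
  (156 − 147.6535)²/147.6535 = 0.4718
χ² = 1.0256 + 0.5511 + 7.0747 + 3.8018 + 7.6959 + 4.1357 + 0.8780 + 0.4718 = 25.635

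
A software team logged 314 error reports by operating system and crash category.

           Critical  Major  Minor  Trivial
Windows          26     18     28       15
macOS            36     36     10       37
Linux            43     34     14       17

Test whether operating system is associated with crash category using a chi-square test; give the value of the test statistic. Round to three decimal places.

30.092

Row totals: 87, 119, 108. Column totals: 105, 88, 52, 69. Grand total N = 314.
Expected counts (row total × column total / N):
  Windows, Critical: 87×105/314 = 29.0924
  Windows, Major: 87×88/314 = 24.3822
  Windows, Minor: 87×52/314 = 14.4076
  Windows, Trivial: 87×69/314 = 19.1178
  macOS, Critical: 119×105/314 = 39.7930
  macOS, Major: 119×88/314 = 33.3503
  macOS, Minor: 119×52/314 = 19.7070
  macOS, Trivial: 119×69/314 = 26.1497
  Linux, Critical: 108×105/314 = 36.1146
  Linux, Major: 108×88/314 = 30.2675
  Linux, Minor: 108×52/314 = 17.8854
  Linux, Trivial: 108×69/314 = 23.7325
Contributions (O − E)²/E:
  (26 − 29.0924)²/29.0924 = 0.3287
  (18 − 24.3822)²/24.3822 = 1.6706
  (28 − 14.4076)²/14.4076 = 12.8233
  (15 − 19.1178)²/19.1178 = 0.8869
  (36 − 39.7930)²/39.7930 = 0.3615
  (36 − 33.3503)²/33.3503 = 0.2105
  (10 − 19.7070)²/19.7070 = 4.7813
  (37 − 26.1497)²/26.1497 = 4.5021
  (43 − 36.1146)²/36.1146 = 1.3127
  (34 − 30.2675)²/30.2675 = 0.4603
  (14 − 17.8854)²/17.8854 = 0.8441
  (17 − 23.7325)²/23.7325 = 1.9099
χ² = 0.3287 + 1.6706 + 12.8233 + 0.8869 + 0.3615 + 0.2105 + 4.7813 + 4.5021 + 1.3127 + 0.4603 + 0.8441 + 1.9099 = 30.092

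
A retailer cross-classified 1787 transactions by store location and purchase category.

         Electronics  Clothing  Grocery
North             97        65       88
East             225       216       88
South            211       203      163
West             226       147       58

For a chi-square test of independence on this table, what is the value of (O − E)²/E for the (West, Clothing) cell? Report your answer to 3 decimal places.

Row total (West) = 431; column total (Clothing) = 631; N = 1787.
Expected count E = 431 × 631 / 1787 = 152.1886.
Contribution = (O − E)²/E = (147 − 152.1886)² / 152.1886 = 0.177.

0.177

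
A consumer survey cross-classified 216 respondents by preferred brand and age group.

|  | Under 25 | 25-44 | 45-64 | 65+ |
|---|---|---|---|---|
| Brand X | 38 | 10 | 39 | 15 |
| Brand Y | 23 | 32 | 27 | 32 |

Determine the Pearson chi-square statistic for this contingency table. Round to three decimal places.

Row totals: 102, 114. Column totals: 61, 42, 66, 47. Grand total N = 216.
Expected counts (row total × column total / N):
  Brand X, Under 25: 102×61/216 = 28.8056
  Brand X, 25-44: 102×42/216 = 19.8333
  Brand X, 45-64: 102×66/216 = 31.1667
  Brand X, 65+: 102×47/216 = 22.1944
  Brand Y, Under 25: 114×61/216 = 32.1944
  Brand Y, 25-44: 114×42/216 = 22.1667
  Brand Y, 45-64: 114×66/216 = 34.8333
  Brand Y, 65+: 114×47/216 = 24.8056
Contributions (O − E)²/E:
  (38 − 28.8056)²/28.8056 = 2.9347
  (10 − 19.8333)²/19.8333 = 4.8753
  (39 − 31.1667)²/31.1667 = 1.9688
  (15 − 22.1944)²/22.1944 = 2.3321
  (23 − 32.1944)²/32.1944 = 2.6258
  (32 − 22.1667)²/22.1667 = 4.3621
  (27 − 34.8333)²/34.8333 = 1.7615
  (32 − 24.8056)²/24.8056 = 2.0866
χ² = 2.9347 + 4.8753 + 1.9688 + 2.3321 + 2.6258 + 4.3621 + 1.7615 + 2.0866 = 22.947

22.947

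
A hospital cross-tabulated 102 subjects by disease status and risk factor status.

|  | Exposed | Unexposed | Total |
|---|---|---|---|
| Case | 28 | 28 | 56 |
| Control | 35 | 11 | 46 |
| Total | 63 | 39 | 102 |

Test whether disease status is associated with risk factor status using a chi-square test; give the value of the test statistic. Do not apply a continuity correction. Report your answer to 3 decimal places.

Grand total N = 102.
Expected counts (row total × column total / N):
  Case, Exposed: 56×63/102 = 34.5882
  Case, Unexposed: 56×39/102 = 21.4118
  Control, Exposed: 46×63/102 = 28.4118
  Control, Unexposed: 46×39/102 = 17.5882
Contributions (O − E)²/E:
  (28 − 34.5882)²/34.5882 = 1.2549
  (28 − 21.4118)²/21.4118 = 2.0271
  (35 − 28.4118)²/28.4118 = 1.5277
  (11 − 17.5882)²/17.5882 = 2.4678
χ² = 1.2549 + 2.0271 + 1.5277 + 2.4678 = 7.278

7.278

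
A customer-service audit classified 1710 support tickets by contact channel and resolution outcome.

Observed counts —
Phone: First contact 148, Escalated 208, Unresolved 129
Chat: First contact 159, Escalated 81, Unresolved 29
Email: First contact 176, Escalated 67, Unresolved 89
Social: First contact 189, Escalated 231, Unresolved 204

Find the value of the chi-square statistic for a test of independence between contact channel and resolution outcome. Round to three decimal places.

131.853

Row totals: 485, 269, 332, 624. Column totals: 672, 587, 451. Grand total N = 1710.
Expected counts (row total × column total / N):
  Phone, First contact: 485×672/1710 = 190.5965
  Phone, Escalated: 485×587/1710 = 166.4883
  Phone, Unresolved: 485×451/1710 = 127.9152
  Chat, First contact: 269×672/1710 = 105.7123
  Chat, Escalated: 269×587/1710 = 92.3409
  Chat, Unresolved: 269×451/1710 = 70.9468
  Email, First contact: 332×672/1710 = 130.4702
  Email, Escalated: 332×587/1710 = 113.9673
  Email, Unresolved: 332×451/1710 = 87.5626
  Social, First contact: 624×672/1710 = 245.2211
  Social, Escalated: 624×587/1710 = 214.2035
  Social, Unresolved: 624×451/1710 = 164.5754
Contributions (O − E)²/E:
  (148 − 190.5965)²/190.5965 = 9.5199
  (208 − 166.4883)²/166.4883 = 10.3504
  (129 − 127.9152)²/127.9152 = 0.0092
  (159 − 105.7123)²/105.7123 = 26.8614
  (81 − 92.3409)²/92.3409 = 1.3928
  (29 − 70.9468)²/70.9468 = 24.8008
  (176 − 130.4702)²/130.4702 = 15.8884
  (67 − 113.9673)²/113.9673 = 19.3558
  (89 − 87.5626)²/87.5626 = 0.0236
  (189 − 245.2211)²/245.2211 = 12.8896
  (231 − 214.2035)²/214.2035 = 1.3171
  (204 − 164.5754)²/164.5754 = 9.4443
χ² = 9.5199 + 10.3504 + 0.0092 + 26.8614 + 1.3928 + 24.8008 + 15.8884 + 19.3558 + 0.0236 + 12.8896 + 1.3171 + 9.4443 = 131.853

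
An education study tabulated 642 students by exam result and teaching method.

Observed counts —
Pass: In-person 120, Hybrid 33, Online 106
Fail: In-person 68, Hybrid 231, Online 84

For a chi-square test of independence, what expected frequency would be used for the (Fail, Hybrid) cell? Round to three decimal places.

157.495

Row total (Fail) = 383; column total (Hybrid) = 264; grand total N = 642.
Expected count = (row total × column total) / N = 383 × 264 / 642 = 157.495.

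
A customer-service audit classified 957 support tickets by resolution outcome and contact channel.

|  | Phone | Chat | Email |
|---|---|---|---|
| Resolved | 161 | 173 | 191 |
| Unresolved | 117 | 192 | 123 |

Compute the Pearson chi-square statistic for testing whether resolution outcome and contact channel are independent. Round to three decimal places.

13.772

Row totals: 525, 432. Column totals: 278, 365, 314. Grand total N = 957.
Expected counts (row total × column total / N):
  Resolved, Phone: 525×278/957 = 152.5078
  Resolved, Chat: 525×365/957 = 200.2351
  Resolved, Email: 525×314/957 = 172.2571
  Unresolved, Phone: 432×278/957 = 125.4922
  Unresolved, Chat: 432×365/957 = 164.7649
  Unresolved, Email: 432×314/957 = 141.7429
Contributions (O − E)²/E:
  (161 − 152.5078)²/152.5078 = 0.4729
  (173 − 200.2351)²/200.2351 = 3.7044
  (191 − 172.2571)²/172.2571 = 2.0394
  (117 − 125.4922)²/125.4922 = 0.5747
  (192 − 164.7649)²/164.7649 = 4.5019
  (123 − 141.7429)²/141.7429 = 2.4784
χ² = 0.4729 + 3.7044 + 2.0394 + 0.5747 + 4.5019 + 2.4784 = 13.772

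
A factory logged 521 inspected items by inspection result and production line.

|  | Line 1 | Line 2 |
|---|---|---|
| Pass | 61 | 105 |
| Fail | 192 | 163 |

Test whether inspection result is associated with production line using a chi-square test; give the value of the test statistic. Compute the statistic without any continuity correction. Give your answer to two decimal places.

13.61

Row totals: 166, 355. Column totals: 253, 268. Grand total N = 521.
Expected counts (row total × column total / N):
  Pass, Line 1: 166×253/521 = 80.610
  Pass, Line 2: 166×268/521 = 85.390
  Fail, Line 1: 355×253/521 = 172.390
  Fail, Line 2: 355×268/521 = 182.610
Contributions (O − E)²/E:
  (61 − 80.610)²/80.610 = 4.7705
  (105 − 85.390)²/85.390 = 4.5035
  (192 − 172.390)²/172.390 = 2.2307
  (163 − 182.610)²/182.610 = 2.1059
χ² = 4.7705 + 4.5035 + 2.2307 + 2.1059 = 13.61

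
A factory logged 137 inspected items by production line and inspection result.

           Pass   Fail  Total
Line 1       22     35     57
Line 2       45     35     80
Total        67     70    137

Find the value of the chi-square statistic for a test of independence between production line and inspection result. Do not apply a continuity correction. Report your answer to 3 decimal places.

Grand total N = 137.
Expected counts (row total × column total / N):
  Line 1, Pass: 57×67/137 = 27.8759
  Line 1, Fail: 57×70/137 = 29.1241
  Line 2, Pass: 80×67/137 = 39.1241
  Line 2, Fail: 80×70/137 = 40.8759
Contributions (O − E)²/E:
  (22 − 27.8759)²/27.8759 = 1.2386
  (35 − 29.1241)²/29.1241 = 1.1855
  (45 − 39.1241)²/39.1241 = 0.8825
  (35 − 40.8759)²/40.8759 = 0.8447
χ² = 1.2386 + 1.1855 + 0.8825 + 0.8447 = 4.151

4.151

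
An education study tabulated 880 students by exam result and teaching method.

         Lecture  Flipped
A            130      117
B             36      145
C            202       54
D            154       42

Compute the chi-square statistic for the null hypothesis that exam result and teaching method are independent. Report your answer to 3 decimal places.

Row totals: 247, 181, 256, 196. Column totals: 522, 358. Grand total N = 880.
Expected counts (row total × column total / N):
  A, Lecture: 247×522/880 = 146.5159
  A, Flipped: 247×358/880 = 100.4841
  B, Lecture: 181×522/880 = 107.3659
  B, Flipped: 181×358/880 = 73.6341
  C, Lecture: 256×522/880 = 151.8545
  C, Flipped: 256×358/880 = 104.1455
  D, Lecture: 196×522/880 = 116.2636
  D, Flipped: 196×358/880 = 79.7364
Contributions (O − E)²/E:
  (130 − 146.5159)²/146.5159 = 1.8617
  (117 − 100.4841)²/100.4841 = 2.7146
  (36 − 107.3659)²/107.3659 = 47.4368
  (145 − 73.6341)²/73.6341 = 69.1676
  (202 − 151.8545)²/151.8545 = 16.5591
  (54 − 104.1455)²/104.1455 = 24.1448
  (154 − 116.2636)²/116.2636 = 12.2483
  (42 − 79.7364)²/79.7364 = 17.8593
χ² = 1.8617 + 2.7146 + 47.4368 + 69.1676 + 16.5591 + 24.1448 + 12.2483 + 17.8593 = 191.992

191.992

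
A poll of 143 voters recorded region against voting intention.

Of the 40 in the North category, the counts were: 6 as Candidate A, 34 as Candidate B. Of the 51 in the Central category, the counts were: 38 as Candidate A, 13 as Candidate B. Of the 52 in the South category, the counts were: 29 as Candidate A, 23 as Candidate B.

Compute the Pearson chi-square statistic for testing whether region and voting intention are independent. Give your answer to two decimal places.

32.50

Row totals: 40, 51, 52. Column totals: 73, 70. Grand total N = 143.
Expected counts (row total × column total / N):
  North, Candidate A: 40×73/143 = 20.420
  North, Candidate B: 40×70/143 = 19.580
  Central, Candidate A: 51×73/143 = 26.035
  Central, Candidate B: 51×70/143 = 24.965
  South, Candidate A: 52×73/143 = 26.545
  South, Candidate B: 52×70/143 = 25.455
Contributions (O − E)²/E:
  (6 − 20.420)²/20.420 = 10.1830
  (34 − 19.580)²/19.580 = 10.6198
  (38 − 26.035)²/26.035 = 5.4988
  (13 − 24.965)²/24.965 = 5.7345
  (29 − 26.545)²/26.545 = 0.2270
  (23 − 25.455)²/25.455 = 0.2368
χ² = 10.1830 + 10.6198 + 5.4988 + 5.7345 + 0.2270 + 0.2368 = 32.50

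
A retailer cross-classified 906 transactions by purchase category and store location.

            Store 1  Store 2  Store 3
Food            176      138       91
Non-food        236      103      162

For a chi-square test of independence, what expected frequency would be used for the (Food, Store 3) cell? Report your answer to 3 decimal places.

113.096

Row total (Food) = 405; column total (Store 3) = 253; grand total N = 906.
Expected count = (row total × column total) / N = 405 × 253 / 906 = 113.096.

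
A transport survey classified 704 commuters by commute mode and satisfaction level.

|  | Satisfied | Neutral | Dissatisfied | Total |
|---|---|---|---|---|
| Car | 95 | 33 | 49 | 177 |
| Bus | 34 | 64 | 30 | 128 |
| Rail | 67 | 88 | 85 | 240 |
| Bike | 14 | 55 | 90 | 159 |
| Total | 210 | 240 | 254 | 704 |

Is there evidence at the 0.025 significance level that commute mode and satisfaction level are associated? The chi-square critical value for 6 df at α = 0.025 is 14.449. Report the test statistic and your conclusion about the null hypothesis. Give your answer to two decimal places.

108.14; reject H₀

Grand total N = 704.
Expected counts (row total × column total / N):
  Car, Satisfied: 177×210/704 = 52.798
  Car, Neutral: 177×240/704 = 60.341
  Car, Dissatisfied: 177×254/704 = 63.861
  Bus, Satisfied: 128×210/704 = 38.182
  Bus, Neutral: 128×240/704 = 43.636
  Bus, Dissatisfied: 128×254/704 = 46.182
  Rail, Satisfied: 240×210/704 = 71.591
  Rail, Neutral: 240×240/704 = 81.818
  Rail, Dissatisfied: 240×254/704 = 86.591
  Bike, Satisfied: 159×210/704 = 47.429
  Bike, Neutral: 159×240/704 = 54.205
  Bike, Dissatisfied: 159×254/704 = 57.366
Contributions (O − E)²/E:
  (95 − 52.798)²/52.798 = 33.7325
  (33 − 60.341)²/60.341 = 12.3884
  (49 − 63.861)²/63.861 = 3.4583
  (34 − 38.182)²/38.182 = 0.4580
  (64 − 43.636)²/43.636 = 9.5034
  (30 − 46.182)²/46.182 = 5.6701
  (67 − 71.591)²/71.591 = 0.2944
  (88 − 81.818)²/81.818 = 0.4671
  (85 − 86.591)²/86.591 = 0.0292
  (14 − 47.429)²/47.429 = 23.5615
  (55 − 54.205)²/54.205 = 0.0117
  (90 − 57.366)²/57.366 = 18.5646
χ² = 33.7325 + 12.3884 + 3.4583 + 0.4580 + 9.5034 + 5.6701 + 0.2944 + 0.4671 + 0.0292 + 23.5615 + 0.0117 + 18.5646 = 108.14
df = (4−1)(3−1) = 6. Since 108.14 > 14.449, reject the null hypothesis of independence at α = 0.025.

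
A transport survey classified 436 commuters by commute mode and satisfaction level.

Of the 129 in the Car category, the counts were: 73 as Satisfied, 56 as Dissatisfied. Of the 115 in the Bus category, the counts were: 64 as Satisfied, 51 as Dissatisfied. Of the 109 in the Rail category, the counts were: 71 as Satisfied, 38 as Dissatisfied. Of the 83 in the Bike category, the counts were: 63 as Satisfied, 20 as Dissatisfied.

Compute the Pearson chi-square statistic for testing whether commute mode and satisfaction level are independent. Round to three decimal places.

Row totals: 129, 115, 109, 83. Column totals: 271, 165. Grand total N = 436.
Expected counts (row total × column total / N):
  Car, Satisfied: 129×271/436 = 80.18119
  Car, Dissatisfied: 129×165/436 = 48.81881
  Bus, Satisfied: 115×271/436 = 71.47936
  Bus, Dissatisfied: 115×165/436 = 43.52064
  Rail, Satisfied: 109×271/436 = 67.75000
  Rail, Dissatisfied: 109×165/436 = 41.25000
  Bike, Satisfied: 83×271/436 = 51.58945
  Bike, Dissatisfied: 83×165/436 = 31.41055
Contributions (O − E)²/E:
  (73 − 80.18119)²/80.18119 = 0.6432
  (56 − 48.81881)²/48.81881 = 1.0563
  (64 − 71.47936)²/71.47936 = 0.7826
  (51 − 43.52064)²/43.52064 = 1.2854
  (71 − 67.75000)²/67.75000 = 0.1559
  (38 − 41.25000)²/41.25000 = 0.2561
  (63 − 51.58945)²/51.58945 = 2.5238
  (20 − 31.41055)²/31.41055 = 4.1451
χ² = 0.6432 + 1.0563 + 0.7826 + 1.2854 + 0.1559 + 0.2561 + 2.5238 + 4.1451 = 10.848

10.848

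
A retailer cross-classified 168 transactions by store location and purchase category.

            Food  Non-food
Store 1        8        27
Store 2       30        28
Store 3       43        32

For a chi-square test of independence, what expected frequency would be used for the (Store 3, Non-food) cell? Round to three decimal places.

Row total (Store 3) = 75; column total (Non-food) = 87; grand total N = 168.
Expected count = (row total × column total) / N = 75 × 87 / 168 = 38.839.

38.839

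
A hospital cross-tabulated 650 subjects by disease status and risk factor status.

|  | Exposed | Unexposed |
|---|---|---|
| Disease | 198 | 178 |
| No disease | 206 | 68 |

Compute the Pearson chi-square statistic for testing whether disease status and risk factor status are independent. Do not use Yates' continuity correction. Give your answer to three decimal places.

Row totals: 376, 274. Column totals: 404, 246. Grand total N = 650.
Expected counts (row total × column total / N):
  Disease, Exposed: 376×404/650 = 233.69846
  Disease, Unexposed: 376×246/650 = 142.30154
  No disease, Exposed: 274×404/650 = 170.30154
  No disease, Unexposed: 274×246/650 = 103.69846
Contributions (O − E)²/E:
  (198 − 233.69846)²/233.69846 = 5.4531
  (178 − 142.30154)²/142.30154 = 8.9555
  (206 − 170.30154)²/170.30154 = 7.4831
  (68 − 103.69846)²/103.69846 = 12.2893
χ² = 5.4531 + 8.9555 + 7.4831 + 12.2893 = 34.181

34.181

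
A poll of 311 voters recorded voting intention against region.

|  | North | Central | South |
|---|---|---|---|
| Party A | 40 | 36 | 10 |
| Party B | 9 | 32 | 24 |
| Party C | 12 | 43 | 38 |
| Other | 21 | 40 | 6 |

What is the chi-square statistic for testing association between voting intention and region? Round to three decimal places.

Row totals: 86, 65, 93, 67. Column totals: 82, 151, 78. Grand total N = 311.
Expected counts (row total × column total / N):
  Party A, North: 86×82/311 = 22.6752
  Party A, Central: 86×151/311 = 41.7556
  Party A, South: 86×78/311 = 21.5691
  Party B, North: 65×82/311 = 17.1383
  Party B, Central: 65×151/311 = 31.5595
  Party B, South: 65×78/311 = 16.3023
  Party C, North: 93×82/311 = 24.5209
  Party C, Central: 93×151/311 = 45.1543
  Party C, South: 93×78/311 = 23.3248
  Other, North: 67×82/311 = 17.6656
  Other, Central: 67×151/311 = 32.5305
  Other, South: 67×78/311 = 16.8039
Contributions (O − E)²/E:
  (40 − 22.6752)²/22.6752 = 13.2369
  (36 − 41.7556)²/41.7556 = 0.7934
  (10 − 21.5691)²/21.5691 = 6.2054
  (9 − 17.1383)²/17.1383 = 3.8646
  (32 − 31.5595)²/31.5595 = 0.0061
  (24 − 16.3023)²/16.3023 = 3.6347
  (12 − 24.5209)²/24.5209 = 6.3934
  (43 − 45.1543)²/45.1543 = 0.1028
  (38 − 23.3248)²/23.3248 = 9.2332
  (21 − 17.6656)²/17.6656 = 0.6294
  (40 − 32.5305)²/32.5305 = 1.7151
  (6 − 16.8039)²/16.8039 = 6.9463
χ² = 13.2369 + 0.7934 + 6.2054 + 3.8646 + 0.0061 + 3.6347 + 6.3934 + 0.1028 + 9.2332 + 0.6294 + 1.7151 + 6.9463 = 52.761

52.761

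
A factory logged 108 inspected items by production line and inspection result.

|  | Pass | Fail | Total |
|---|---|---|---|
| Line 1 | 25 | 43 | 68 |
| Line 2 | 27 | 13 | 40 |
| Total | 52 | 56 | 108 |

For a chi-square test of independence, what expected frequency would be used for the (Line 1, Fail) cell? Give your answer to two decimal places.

35.26

Row total (Line 1) = 68; column total (Fail) = 56; grand total N = 108.
Expected count = (row total × column total) / N = 68 × 56 / 108 = 35.26.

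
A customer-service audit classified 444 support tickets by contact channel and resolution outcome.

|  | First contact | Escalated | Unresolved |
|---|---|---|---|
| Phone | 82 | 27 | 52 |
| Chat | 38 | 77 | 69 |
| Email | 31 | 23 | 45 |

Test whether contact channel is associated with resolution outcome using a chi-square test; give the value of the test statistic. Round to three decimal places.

46.424

Row totals: 161, 184, 99. Column totals: 151, 127, 166. Grand total N = 444.
Expected counts (row total × column total / N):
  Phone, First contact: 161×151/444 = 54.7545
  Phone, Escalated: 161×127/444 = 46.0518
  Phone, Unresolved: 161×166/444 = 60.1937
  Chat, First contact: 184×151/444 = 62.5766
  Chat, Escalated: 184×127/444 = 52.6306
  Chat, Unresolved: 184×166/444 = 68.7928
  Email, First contact: 99×151/444 = 33.6689
  Email, Escalated: 99×127/444 = 28.3176
  Email, Unresolved: 99×166/444 = 37.0135
Contributions (O − E)²/E:
  (82 − 54.7545)²/54.7545 = 13.5572
  (27 − 46.0518)²/46.0518 = 7.8818
  (52 − 60.1937)²/60.1937 = 1.1153
  (38 − 62.5766)²/62.5766 = 9.6523
  (77 − 52.6306)²/52.6306 = 11.2837
  (69 − 68.7928)²/68.7928 = 0.0006
  (31 − 33.6689)²/33.6689 = 0.2116
  (23 − 28.3176)²/28.3176 = 0.9986
  (45 − 37.0135)²/37.0135 = 1.7233
χ² = 13.5572 + 7.8818 + 1.1153 + 9.6523 + 11.2837 + 0.0006 + 0.2116 + 0.9986 + 1.7233 = 46.424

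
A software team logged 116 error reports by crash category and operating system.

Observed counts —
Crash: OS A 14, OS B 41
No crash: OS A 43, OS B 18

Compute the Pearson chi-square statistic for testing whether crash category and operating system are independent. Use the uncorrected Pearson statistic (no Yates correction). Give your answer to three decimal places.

23.473

Row totals: 55, 61. Column totals: 57, 59. Grand total N = 116.
Expected counts (row total × column total / N):
  Crash, OS A: 55×57/116 = 27.0259
  Crash, OS B: 55×59/116 = 27.9741
  No crash, OS A: 61×57/116 = 29.9741
  No crash, OS B: 61×59/116 = 31.0259
Contributions (O − E)²/E:
  (14 − 27.0259)²/27.0259 = 6.2782
  (41 − 27.9741)²/27.9741 = 6.0654
  (43 − 29.9741)²/29.9741 = 5.6607
  (18 − 31.0259)²/31.0259 = 5.4688
χ² = 6.2782 + 6.0654 + 5.6607 + 5.4688 = 23.473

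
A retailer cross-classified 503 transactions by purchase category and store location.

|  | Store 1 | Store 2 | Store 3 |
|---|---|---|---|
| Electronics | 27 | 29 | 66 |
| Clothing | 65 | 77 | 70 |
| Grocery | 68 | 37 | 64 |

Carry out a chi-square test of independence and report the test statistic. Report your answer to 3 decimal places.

24.451

Row totals: 122, 212, 169. Column totals: 160, 143, 200. Grand total N = 503.
Expected counts (row total × column total / N):
  Electronics, Store 1: 122×160/503 = 38.8072
  Electronics, Store 2: 122×143/503 = 34.6839
  Electronics, Store 3: 122×200/503 = 48.5089
  Clothing, Store 1: 212×160/503 = 67.4354
  Clothing, Store 2: 212×143/503 = 60.2704
  Clothing, Store 3: 212×200/503 = 84.2942
  Grocery, Store 1: 169×160/503 = 53.7575
  Grocery, Store 2: 169×143/503 = 48.0457
  Grocery, Store 3: 169×200/503 = 67.1968
Contributions (O − E)²/E:
  (27 − 38.8072)²/38.8072 = 3.5924
  (29 − 34.6839)²/34.6839 = 0.9315
  (66 − 48.5089)²/48.5089 = 6.3069
  (65 − 67.4354)²/67.4354 = 0.0880
  (77 − 60.2704)²/60.2704 = 4.6437
  (70 − 84.2942)²/84.2942 = 2.4239
  (68 − 53.7575)²/53.7575 = 3.7734
  (37 − 48.0457)²/48.0457 = 2.5394
  (64 − 67.1968)²/67.1968 = 0.1521
χ² = 3.5924 + 0.9315 + 6.3069 + 0.0880 + 4.6437 + 2.4239 + 3.7734 + 2.5394 + 0.1521 = 24.451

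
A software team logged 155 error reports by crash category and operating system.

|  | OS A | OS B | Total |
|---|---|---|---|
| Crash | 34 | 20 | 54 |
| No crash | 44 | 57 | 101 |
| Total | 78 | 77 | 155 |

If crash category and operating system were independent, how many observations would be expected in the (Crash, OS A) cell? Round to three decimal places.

Row total (Crash) = 54; column total (OS A) = 78; grand total N = 155.
Expected count = (row total × column total) / N = 54 × 78 / 155 = 27.174.

27.174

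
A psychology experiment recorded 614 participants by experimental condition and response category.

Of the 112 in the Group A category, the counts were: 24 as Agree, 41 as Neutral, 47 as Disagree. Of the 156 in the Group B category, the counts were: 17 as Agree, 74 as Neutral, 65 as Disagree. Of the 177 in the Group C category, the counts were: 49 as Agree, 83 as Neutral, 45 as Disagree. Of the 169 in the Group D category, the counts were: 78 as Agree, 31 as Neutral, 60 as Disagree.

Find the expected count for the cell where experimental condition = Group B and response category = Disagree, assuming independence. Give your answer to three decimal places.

55.134

Row total (Group B) = 156; column total (Disagree) = 217; grand total N = 614.
Expected count = (row total × column total) / N = 156 × 217 / 614 = 55.134.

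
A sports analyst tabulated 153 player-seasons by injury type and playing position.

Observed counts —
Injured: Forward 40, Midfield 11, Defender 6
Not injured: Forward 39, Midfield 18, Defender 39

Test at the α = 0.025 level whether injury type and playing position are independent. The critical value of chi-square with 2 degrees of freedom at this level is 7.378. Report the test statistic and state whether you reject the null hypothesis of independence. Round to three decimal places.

17.070; reject H₀

Row totals: 57, 96. Column totals: 79, 29, 45. Grand total N = 153.
Expected counts (row total × column total / N):
  Injured, Forward: 57×79/153 = 29.4314
  Injured, Midfield: 57×29/153 = 10.8039
  Injured, Defender: 57×45/153 = 16.7647
  Not injured, Forward: 96×79/153 = 49.5686
  Not injured, Midfield: 96×29/153 = 18.1961
  Not injured, Defender: 96×45/153 = 28.2353
Contributions (O − E)²/E:
  (40 − 29.4314)²/29.4314 = 3.7951
  (11 − 10.8039)²/10.8039 = 0.0036
  (6 − 16.7647)²/16.7647 = 6.9121
  (39 − 49.5686)²/49.5686 = 2.2533
  (18 − 18.1961)²/18.1961 = 0.0021
  (39 − 28.2353)²/28.2353 = 4.1040
χ² = 3.7951 + 0.0036 + 6.9121 + 2.2533 + 0.0021 + 4.1040 = 17.070
df = (2−1)(3−1) = 2. Since 17.070 > 7.378, reject the null hypothesis of independence at α = 0.025.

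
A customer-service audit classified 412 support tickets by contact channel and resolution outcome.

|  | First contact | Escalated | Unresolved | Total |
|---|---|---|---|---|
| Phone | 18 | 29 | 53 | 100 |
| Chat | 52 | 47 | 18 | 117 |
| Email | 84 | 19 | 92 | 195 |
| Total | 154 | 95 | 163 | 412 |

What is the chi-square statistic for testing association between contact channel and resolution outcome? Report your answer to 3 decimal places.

69.397

Grand total N = 412.
Expected counts (row total × column total / N):
  Phone, First contact: 100×154/412 = 37.3786
  Phone, Escalated: 100×95/412 = 23.0583
  Phone, Unresolved: 100×163/412 = 39.5631
  Chat, First contact: 117×154/412 = 43.7330
  Chat, Escalated: 117×95/412 = 26.9782
  Chat, Unresolved: 117×163/412 = 46.2888
  Email, First contact: 195×154/412 = 72.8883
  Email, Escalated: 195×95/412 = 44.9636
  Email, Unresolved: 195×163/412 = 77.1481
Contributions (O − E)²/E:
  (18 − 37.3786)²/37.3786 = 10.0467
  (29 − 23.0583)²/23.0583 = 1.5311
  (53 − 39.5631)²/39.5631 = 4.5636
  (52 − 43.7330)²/43.7330 = 1.5627
  (47 − 26.9782)²/26.9782 = 14.8591
  (18 − 46.2888)²/46.2888 = 17.2883
  (84 − 72.8883)²/72.8883 = 1.6940
  (19 − 44.9636)²/44.9636 = 14.9923
  (92 − 77.1481)²/77.1481 = 2.8592
χ² = 10.0467 + 1.5311 + 4.5636 + 1.5627 + 14.8591 + 17.2883 + 1.6940 + 14.9923 + 2.8592 = 69.397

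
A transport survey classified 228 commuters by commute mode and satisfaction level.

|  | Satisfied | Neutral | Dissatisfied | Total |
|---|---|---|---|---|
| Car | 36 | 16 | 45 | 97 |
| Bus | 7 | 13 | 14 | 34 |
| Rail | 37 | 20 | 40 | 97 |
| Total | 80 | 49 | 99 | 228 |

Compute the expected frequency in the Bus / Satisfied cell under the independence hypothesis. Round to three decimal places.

Row total (Bus) = 34; column total (Satisfied) = 80; grand total N = 228.
Expected count = (row total × column total) / N = 34 × 80 / 228 = 11.930.

11.930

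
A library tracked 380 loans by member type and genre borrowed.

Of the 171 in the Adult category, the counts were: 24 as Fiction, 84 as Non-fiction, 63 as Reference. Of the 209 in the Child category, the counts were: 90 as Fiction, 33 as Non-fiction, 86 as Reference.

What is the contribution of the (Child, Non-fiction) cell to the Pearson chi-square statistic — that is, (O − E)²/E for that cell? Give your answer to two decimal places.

Row total (Child) = 209; column total (Non-fiction) = 117; N = 380.
Expected count E = 209 × 117 / 380 = 64.350.
Contribution = (O − E)²/E = (33 − 64.350)² / 64.350 = 15.27.

15.27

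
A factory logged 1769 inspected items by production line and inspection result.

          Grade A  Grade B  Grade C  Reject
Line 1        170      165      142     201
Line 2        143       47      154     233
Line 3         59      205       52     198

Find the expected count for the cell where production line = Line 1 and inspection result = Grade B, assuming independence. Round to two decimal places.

159.82

Row total (Line 1) = 678; column total (Grade B) = 417; grand total N = 1769.
Expected count = (row total × column total) / N = 678 × 417 / 1769 = 159.82.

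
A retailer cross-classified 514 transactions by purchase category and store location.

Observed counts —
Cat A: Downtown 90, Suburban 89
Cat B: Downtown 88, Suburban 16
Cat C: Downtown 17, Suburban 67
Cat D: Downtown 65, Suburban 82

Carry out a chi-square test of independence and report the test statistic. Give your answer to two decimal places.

81.52

Row totals: 179, 104, 84, 147. Column totals: 260, 254. Grand total N = 514.
Expected counts (row total × column total / N):
  Cat A, Downtown: 179×260/514 = 90.545
  Cat A, Suburban: 179×254/514 = 88.455
  Cat B, Downtown: 104×260/514 = 52.607
  Cat B, Suburban: 104×254/514 = 51.393
  Cat C, Downtown: 84×260/514 = 42.490
  Cat C, Suburban: 84×254/514 = 41.510
  Cat D, Downtown: 147×260/514 = 74.358
  Cat D, Suburban: 147×254/514 = 72.642
Contributions (O − E)²/E:
  (90 − 90.545)²/90.545 = 0.0033
  (89 − 88.455)²/88.455 = 0.0034
  (88 − 52.607)²/52.607 = 23.8117
  (16 − 51.393)²/51.393 = 24.3742
  (17 − 42.490)²/42.490 = 15.2916
  (67 − 41.510)²/41.510 = 15.6526
  (65 − 74.358)²/74.358 = 1.1777
  (82 − 72.642)²/72.642 = 1.2055
χ² = 0.0033 + 0.0034 + 23.8117 + 24.3742 + 15.2916 + 15.6526 + 1.1777 + 1.2055 = 81.52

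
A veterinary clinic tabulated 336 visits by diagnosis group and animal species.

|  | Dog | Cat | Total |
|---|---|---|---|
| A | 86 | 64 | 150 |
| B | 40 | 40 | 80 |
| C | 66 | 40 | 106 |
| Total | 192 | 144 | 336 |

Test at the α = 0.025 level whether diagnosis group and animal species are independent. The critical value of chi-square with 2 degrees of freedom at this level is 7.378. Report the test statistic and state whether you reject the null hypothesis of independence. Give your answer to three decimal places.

2.804; fail to reject H₀

Grand total N = 336.
Expected counts (row total × column total / N):
  A, Dog: 150×192/336 = 85.7143
  A, Cat: 150×144/336 = 64.2857
  B, Dog: 80×192/336 = 45.7143
  B, Cat: 80×144/336 = 34.2857
  C, Dog: 106×192/336 = 60.5714
  C, Cat: 106×144/336 = 45.4286
Contributions (O − E)²/E:
  (86 − 85.7143)²/85.7143 = 0.0010
  (64 − 64.2857)²/64.2857 = 0.0013
  (40 − 45.7143)²/45.7143 = 0.7143
  (40 − 34.2857)²/34.2857 = 0.9524
  (66 − 60.5714)²/60.5714 = 0.4865
  (40 − 45.4286)²/45.4286 = 0.6487
χ² = 0.0010 + 0.0013 + 0.7143 + 0.9524 + 0.4865 + 0.6487 = 2.804
df = (3−1)(2−1) = 2. Since 2.804 < 7.378, fail to reject the null hypothesis of independence at α = 0.025.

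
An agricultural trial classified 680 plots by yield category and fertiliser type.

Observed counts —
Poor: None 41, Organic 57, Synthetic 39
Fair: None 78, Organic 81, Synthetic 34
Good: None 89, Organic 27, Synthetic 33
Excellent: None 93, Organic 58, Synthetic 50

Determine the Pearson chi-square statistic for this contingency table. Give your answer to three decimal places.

38.752

Row totals: 137, 193, 149, 201. Column totals: 301, 223, 156. Grand total N = 680.
Expected counts (row total × column total / N):
  Poor, None: 137×301/680 = 60.6426
  Poor, Organic: 137×223/680 = 44.9279
  Poor, Synthetic: 137×156/680 = 31.4294
  Fair, None: 193×301/680 = 85.4309
  Fair, Organic: 193×223/680 = 63.2926
  Fair, Synthetic: 193×156/680 = 44.2765
  Good, None: 149×301/680 = 65.9544
  Good, Organic: 149×223/680 = 48.8632
  Good, Synthetic: 149×156/680 = 34.1824
  Excellent, None: 201×301/680 = 88.9721
  Excellent, Organic: 201×223/680 = 65.9162
  Excellent, Synthetic: 201×156/680 = 46.1118
Contributions (O − E)²/E:
  (41 − 60.6426)²/60.6426 = 6.3624
  (57 − 44.9279)²/44.9279 = 3.2438
  (39 − 31.4294)²/31.4294 = 1.8236
  (78 − 85.4309)²/85.4309 = 0.6464
  (81 − 63.2926)²/63.2926 = 4.9540
  (34 − 44.2765)²/44.2765 = 2.3852
  (89 − 65.9544)²/65.9544 = 8.0525
  (27 − 48.8632)²/48.8632 = 9.7824
  (33 − 34.1824)²/34.1824 = 0.0409
  (93 − 88.9721)²/88.9721 = 0.1823
  (58 − 65.9162)²/65.9162 = 0.9507
  (50 − 46.1118)²/46.1118 = 0.3279
χ² = 6.3624 + 3.2438 + 1.8236 + 0.6464 + 4.9540 + 2.3852 + 8.0525 + 9.7824 + 0.0409 + 0.1823 + 0.9507 + 0.3279 = 38.752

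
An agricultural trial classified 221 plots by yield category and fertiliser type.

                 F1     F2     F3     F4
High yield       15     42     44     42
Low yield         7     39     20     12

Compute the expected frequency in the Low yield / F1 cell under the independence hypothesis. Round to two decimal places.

7.76

Row total (Low yield) = 78; column total (F1) = 22; grand total N = 221.
Expected count = (row total × column total) / N = 78 × 22 / 221 = 7.76.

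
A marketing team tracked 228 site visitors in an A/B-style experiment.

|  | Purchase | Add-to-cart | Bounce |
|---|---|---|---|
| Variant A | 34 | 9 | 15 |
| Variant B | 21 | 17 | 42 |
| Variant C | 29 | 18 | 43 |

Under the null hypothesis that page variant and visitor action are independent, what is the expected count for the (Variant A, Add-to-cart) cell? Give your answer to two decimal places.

Row total (Variant A) = 58; column total (Add-to-cart) = 44; grand total N = 228.
Expected count = (row total × column total) / N = 58 × 44 / 228 = 11.19.

11.19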